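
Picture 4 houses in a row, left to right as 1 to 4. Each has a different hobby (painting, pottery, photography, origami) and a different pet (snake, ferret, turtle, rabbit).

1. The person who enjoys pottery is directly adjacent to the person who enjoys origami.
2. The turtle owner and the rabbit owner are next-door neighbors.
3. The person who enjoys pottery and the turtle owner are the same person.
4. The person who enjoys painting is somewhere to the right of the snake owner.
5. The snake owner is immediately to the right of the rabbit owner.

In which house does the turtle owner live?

1

The only pet still possible for house 4 is ferret.
The person who enjoys painting is narrowed to house 3 or 4; consider each.
Placing it in house 3 leads to a contradiction, so it's in house 4.
The rabbit owner is narrowed to house 1 or 2; consider each.
Placing it in house 1 leads to a contradiction, so it's in house 2.
The snake owner is in house 3 (clue 5).
The only pet still possible for house 1 is turtle.
The person who enjoys origami is in house 2 (clue 1).
From clue 3, the person who enjoys pottery must be in house 1.
House 3 hobby: only photography fits.
So: house 1 = pottery/turtle, house 2 = origami/rabbit, house 3 = photography/snake, house 4 = painting/ferret.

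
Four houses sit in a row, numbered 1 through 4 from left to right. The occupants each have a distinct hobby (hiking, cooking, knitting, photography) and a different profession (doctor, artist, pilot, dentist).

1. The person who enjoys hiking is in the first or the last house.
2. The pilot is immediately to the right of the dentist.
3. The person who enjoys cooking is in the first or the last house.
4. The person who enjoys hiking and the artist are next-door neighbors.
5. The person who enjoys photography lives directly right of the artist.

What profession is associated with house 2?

artist

So house 2 gets knitting for hobby.
The only hobby still possible for house 3 is photography.
Clue 5: the artist is in house 2.
By clue 2, the pilot is in house 4.
By clue 2, the dentist is in house 3.
From clue 4, the person who enjoys hiking must be in house 1.
House 4's hobby must be cooking (nothing else left).
The only profession still possible for house 1 is doctor.
So: house 1 = hiking/doctor, house 2 = knitting/artist, house 3 = photography/dentist, house 4 = cooking/pilot.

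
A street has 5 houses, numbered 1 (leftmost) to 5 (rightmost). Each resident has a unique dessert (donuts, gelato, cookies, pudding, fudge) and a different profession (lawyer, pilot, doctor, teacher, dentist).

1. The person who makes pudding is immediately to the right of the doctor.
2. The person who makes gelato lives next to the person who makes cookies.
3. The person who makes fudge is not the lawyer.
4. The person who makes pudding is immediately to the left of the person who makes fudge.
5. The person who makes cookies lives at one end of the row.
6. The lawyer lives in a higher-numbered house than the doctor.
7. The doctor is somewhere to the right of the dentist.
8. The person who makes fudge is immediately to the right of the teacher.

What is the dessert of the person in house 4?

The person who makes cookies is narrowed to house 1 or 5; consider each.
Placing it in house 5 leads to a contradiction, so it's in house 1.
Clue 2 places the person who makes gelato in house 2.
The person who makes fudge is narrowed to house 4 or 5; consider each.
Placing it in house 5 leads to a contradiction, so it's in house 4.
From clue 4, the person who makes pudding must be in house 3.
The teacher is in house 3 (clue 8).
The only dessert still possible for house 5 is donuts.
So house 4 gets pilot for profession.
That leaves lawyer as the profession for house 5.
Clue 7: the dentist is in house 1.
House 2's profession must be doctor (nothing else left).
So: house 1 = cookies/dentist, house 2 = gelato/doctor, house 3 = pudding/teacher, house 4 = fudge/pilot, house 5 = donuts/lawyer.

fudge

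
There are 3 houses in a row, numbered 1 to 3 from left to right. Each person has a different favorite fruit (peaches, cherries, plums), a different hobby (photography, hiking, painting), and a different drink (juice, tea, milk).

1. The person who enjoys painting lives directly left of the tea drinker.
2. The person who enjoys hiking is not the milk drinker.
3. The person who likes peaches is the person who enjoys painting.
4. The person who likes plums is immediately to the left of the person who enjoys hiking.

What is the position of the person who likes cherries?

3

That leaves cherries as the favorite fruit for house 3.
The person who likes peaches is narrowed to house 1 or 2; consider each.
Placing it in house 2 leads to a contradiction, so it's in house 1.
By clue 3, the person who enjoys painting is in house 1.
House 2 favorite fruit: only plums fits.
By clue 1, the tea drinker is in house 2.
By clue 4, the person who enjoys hiking is in house 3.
The only hobby still possible for house 2 is photography.
From clue 2, the milk drinker must be in house 1.
That leaves juice as the drink for house 3.
So: house 1 = peaches/painting/milk, house 2 = plums/photography/tea, house 3 = cherries/hiking/juice.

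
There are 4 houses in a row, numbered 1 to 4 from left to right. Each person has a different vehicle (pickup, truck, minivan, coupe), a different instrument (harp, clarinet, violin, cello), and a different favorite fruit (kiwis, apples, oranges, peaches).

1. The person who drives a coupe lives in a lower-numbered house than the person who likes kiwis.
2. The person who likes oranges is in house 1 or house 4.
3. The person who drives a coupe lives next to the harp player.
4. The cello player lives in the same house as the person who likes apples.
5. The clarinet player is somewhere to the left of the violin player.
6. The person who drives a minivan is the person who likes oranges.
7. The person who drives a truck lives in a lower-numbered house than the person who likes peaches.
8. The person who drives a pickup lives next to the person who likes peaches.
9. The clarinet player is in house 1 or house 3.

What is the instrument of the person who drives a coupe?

The person who drives a minivan is narrowed to house 1 or 4; consider each.
Placing it in house 4 leads to a contradiction, so it's in house 1.
By clue 6, the person who likes oranges is in house 1.
House 4's vehicle must be pickup (nothing else left).
By clue 8, the person who likes peaches is in house 3.
The only favorite fruit still possible for house 2 is apples.
That leaves kiwis as the favorite fruit for house 4.
The cello player is in house 2 (clue 4).
Clue 7: the person who drives a truck is in house 2.
The only vehicle still possible for house 3 is coupe.
Clue 3 places the harp player in house 4.
House 1's instrument must be clarinet (nothing else left).
So house 3 gets violin for instrument.
So: house 1 = minivan/clarinet/oranges, house 2 = truck/cello/apples, house 3 = coupe/violin/peaches, house 4 = pickup/harp/kiwis.

violin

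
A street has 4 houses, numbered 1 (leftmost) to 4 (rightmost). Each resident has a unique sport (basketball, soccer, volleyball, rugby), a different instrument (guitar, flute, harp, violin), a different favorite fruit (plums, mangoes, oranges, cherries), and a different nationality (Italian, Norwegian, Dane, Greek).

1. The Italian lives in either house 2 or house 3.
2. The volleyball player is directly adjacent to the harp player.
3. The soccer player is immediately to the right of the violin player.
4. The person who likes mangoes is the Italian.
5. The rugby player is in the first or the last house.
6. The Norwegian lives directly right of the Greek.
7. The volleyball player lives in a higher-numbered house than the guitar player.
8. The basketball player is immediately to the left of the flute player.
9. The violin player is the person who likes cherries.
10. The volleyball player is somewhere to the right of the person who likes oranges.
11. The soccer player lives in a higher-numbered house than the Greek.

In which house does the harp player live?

House 4 favorite fruit: only plums fits.
The rugby player is narrowed to house 1 or 4; consider each.
Placing it in house 4 leads to a contradiction, so it's in house 1.
The basketball player is narrowed to house 2 or 3; consider each.
Placing it in house 2 leads to a contradiction, so it's in house 3.
The flute player is in house 4 (clue 8).
House 2's instrument must be guitar (nothing else left).
By clue 7, the volleyball player is in house 4.
The only sport still possible for house 2 is soccer.
From clue 2, the harp player must be in house 3.
The violin player is in house 1 (clue 3).
By clue 9, the person who likes cherries is in house 1.
From clue 11, the Greek must be in house 1.
From clue 6, the Norwegian must be in house 2.
House 4's nationality must be Dane (nothing else left).
Clue 4 places the person who likes mangoes in house 3.
The only favorite fruit still possible for house 2 is oranges.
That leaves Italian as the nationality for house 3.
So: house 1 = rugby/violin/cherries/Greek, house 2 = soccer/guitar/oranges/Norwegian, house 3 = basketball/harp/mangoes/Italian, house 4 = volleyball/flute/plums/Dane.

3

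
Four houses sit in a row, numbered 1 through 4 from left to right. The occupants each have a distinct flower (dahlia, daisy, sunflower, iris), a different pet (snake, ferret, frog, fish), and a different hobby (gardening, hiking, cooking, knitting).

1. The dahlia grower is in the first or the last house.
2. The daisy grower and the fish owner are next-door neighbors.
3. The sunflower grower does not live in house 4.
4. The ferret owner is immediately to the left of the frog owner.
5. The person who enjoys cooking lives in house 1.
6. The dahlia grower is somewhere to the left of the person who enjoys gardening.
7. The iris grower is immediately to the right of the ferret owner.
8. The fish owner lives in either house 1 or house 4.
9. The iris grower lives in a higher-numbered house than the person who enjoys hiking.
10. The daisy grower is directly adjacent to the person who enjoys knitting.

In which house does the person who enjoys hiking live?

Clue 5: the person who enjoys cooking is in house 1.
Clue 6 places the dahlia grower in house 1.
So house 4 gets iris for flower.
Clue 7 places the ferret owner in house 3.
From clue 4, the frog owner must be in house 4.
So house 1 gets fish for pet.
The only pet still possible for house 2 is snake.
From clue 2, the daisy grower must be in house 2.
By clue 10, the person who enjoys knitting is in house 3.
House 3's flower must be sunflower (nothing else left).
House 4's hobby must be gardening (nothing else left).
So house 2 gets hiking for hobby.
So: house 1 = dahlia/fish/cooking, house 2 = daisy/snake/hiking, house 3 = sunflower/ferret/knitting, house 4 = iris/frog/gardening.

2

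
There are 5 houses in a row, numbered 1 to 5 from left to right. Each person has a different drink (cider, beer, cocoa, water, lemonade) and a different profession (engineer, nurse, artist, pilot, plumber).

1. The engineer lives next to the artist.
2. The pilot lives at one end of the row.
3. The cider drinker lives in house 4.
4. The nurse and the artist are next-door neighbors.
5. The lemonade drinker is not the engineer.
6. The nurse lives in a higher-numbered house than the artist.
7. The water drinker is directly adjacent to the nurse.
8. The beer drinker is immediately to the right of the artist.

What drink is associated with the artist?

Clue 3 places the cider drinker in house 4.
House 4 profession: only plumber fits.
That leaves pilot as the profession for house 5.
The beer drinker is narrowed to house 2 or 3; consider each.
Placing it in house 2 leads to a contradiction, so it's in house 3.
From clue 8, the artist must be in house 2.
House 1 profession: only engineer fits.
That leaves nurse as the profession for house 3.
Clue 7: the water drinker is in house 2.
House 1 drink: only cocoa fits.
House 5 drink: only lemonade fits.
So: house 1 = cocoa/engineer, house 2 = water/artist, house 3 = beer/nurse, house 4 = cider/plumber, house 5 = lemonade/pilot.

water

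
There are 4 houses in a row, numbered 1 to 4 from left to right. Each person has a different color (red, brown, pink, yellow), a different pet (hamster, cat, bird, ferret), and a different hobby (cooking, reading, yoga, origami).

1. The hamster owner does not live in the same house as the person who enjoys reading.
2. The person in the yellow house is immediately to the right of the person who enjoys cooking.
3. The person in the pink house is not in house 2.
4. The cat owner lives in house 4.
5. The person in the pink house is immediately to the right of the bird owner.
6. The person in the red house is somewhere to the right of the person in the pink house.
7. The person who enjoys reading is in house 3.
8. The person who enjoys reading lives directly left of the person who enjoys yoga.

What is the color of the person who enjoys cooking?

brown

Clue 4 places the cat owner in house 4.
The person in the red house is in house 4 (clue 6).
The person in the pink house is in house 3 (clue 6).
Clue 7: the person who enjoys reading is in house 3.
From clue 8, the person who enjoys yoga must be in house 4.
The only color still possible for house 1 is brown.
The only color still possible for house 2 is yellow.
From clue 2, the person who enjoys cooking must be in house 1.
Clue 5 places the bird owner in house 2.
That leaves ferret as the pet for house 3.
House 2 hobby: only origami fits.
House 1's pet must be hamster (nothing else left).
So: house 1 = brown/hamster/cooking, house 2 = yellow/bird/origami, house 3 = pink/ferret/reading, house 4 = red/cat/yoga.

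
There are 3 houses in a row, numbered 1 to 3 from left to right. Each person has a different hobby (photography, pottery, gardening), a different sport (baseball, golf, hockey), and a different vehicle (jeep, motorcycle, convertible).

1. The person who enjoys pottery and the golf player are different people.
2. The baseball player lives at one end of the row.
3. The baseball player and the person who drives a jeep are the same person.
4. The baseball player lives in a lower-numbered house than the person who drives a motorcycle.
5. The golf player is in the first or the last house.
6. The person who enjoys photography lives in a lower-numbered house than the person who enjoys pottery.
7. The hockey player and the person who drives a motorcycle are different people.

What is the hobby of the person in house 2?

By clue 4, the baseball player is in house 1.
House 2's sport must be hockey (nothing else left).
So house 3 gets golf for sport.
Clue 1 places the person who enjoys pottery in house 2.
By clue 3, the person who drives a jeep is in house 1.
The person who enjoys photography is in house 1 (clue 6).
From clue 7, the person who drives a motorcycle must be in house 3.
House 3 hobby: only gardening fits.
House 2 vehicle: only convertible fits.
So: house 1 = photography/baseball/jeep, house 2 = pottery/hockey/convertible, house 3 = gardening/golf/motorcycle.

pottery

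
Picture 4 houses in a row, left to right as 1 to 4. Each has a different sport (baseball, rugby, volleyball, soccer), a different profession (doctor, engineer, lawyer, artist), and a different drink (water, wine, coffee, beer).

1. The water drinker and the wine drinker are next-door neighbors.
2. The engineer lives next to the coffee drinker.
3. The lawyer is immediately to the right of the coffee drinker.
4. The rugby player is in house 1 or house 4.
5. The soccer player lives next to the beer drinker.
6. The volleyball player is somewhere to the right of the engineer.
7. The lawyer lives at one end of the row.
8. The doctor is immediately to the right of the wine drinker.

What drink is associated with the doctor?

coffee

By clue 7, the lawyer is in house 4.
The coffee drinker is in house 3 (clue 3).
Clue 2: the engineer is in house 2.
The only profession still possible for house 1 is artist.
The only profession still possible for house 3 is doctor.
So house 4 gets beer for drink.
The soccer player is in house 3 (clue 5).
By clue 8, the wine drinker is in house 2.
So house 2 gets baseball for sport.
House 1 drink: only water fits.
The only sport still possible for house 1 is rugby.
House 4's sport must be volleyball (nothing else left).
So: house 1 = rugby/artist/water, house 2 = baseball/engineer/wine, house 3 = soccer/doctor/coffee, house 4 = volleyball/lawyer/beer.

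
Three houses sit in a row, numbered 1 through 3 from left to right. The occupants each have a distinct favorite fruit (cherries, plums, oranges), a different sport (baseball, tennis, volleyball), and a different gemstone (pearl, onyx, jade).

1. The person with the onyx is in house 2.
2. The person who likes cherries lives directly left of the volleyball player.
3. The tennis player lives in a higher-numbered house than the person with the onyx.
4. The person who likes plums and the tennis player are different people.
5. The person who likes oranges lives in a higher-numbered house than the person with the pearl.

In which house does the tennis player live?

Clue 1: the person with the onyx is in house 2.
From clue 3, the tennis player must be in house 3.
House 3's favorite fruit must be oranges (nothing else left).
That leaves baseball as the sport for house 1.
That leaves volleyball as the sport for house 2.
House 3's gemstone must be jade (nothing else left).
Clue 2: the person who likes cherries is in house 1.
That leaves plums as the favorite fruit for house 2.
That leaves pearl as the gemstone for house 1.
So: house 1 = cherries/baseball/pearl, house 2 = plums/volleyball/onyx, house 3 = oranges/tennis/jade.

3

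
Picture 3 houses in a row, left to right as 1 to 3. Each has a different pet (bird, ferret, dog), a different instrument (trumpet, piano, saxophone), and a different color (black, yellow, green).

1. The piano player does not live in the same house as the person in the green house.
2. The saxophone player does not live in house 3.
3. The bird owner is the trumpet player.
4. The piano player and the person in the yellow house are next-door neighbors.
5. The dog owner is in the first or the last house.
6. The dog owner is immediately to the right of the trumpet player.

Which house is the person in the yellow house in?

The dog owner is in house 3 (clue 6).
The trumpet player is in house 2 (clue 6).
That leaves saxophone as the instrument for house 1.
That leaves piano as the instrument for house 3.
Clue 3 places the bird owner in house 2.
Clue 4: the person in the yellow house is in house 2.
House 1's pet must be ferret (nothing else left).
House 1's color must be green (nothing else left).
The only color still possible for house 3 is black.
So: house 1 = ferret/saxophone/green, house 2 = bird/trumpet/yellow, house 3 = dog/piano/black.

2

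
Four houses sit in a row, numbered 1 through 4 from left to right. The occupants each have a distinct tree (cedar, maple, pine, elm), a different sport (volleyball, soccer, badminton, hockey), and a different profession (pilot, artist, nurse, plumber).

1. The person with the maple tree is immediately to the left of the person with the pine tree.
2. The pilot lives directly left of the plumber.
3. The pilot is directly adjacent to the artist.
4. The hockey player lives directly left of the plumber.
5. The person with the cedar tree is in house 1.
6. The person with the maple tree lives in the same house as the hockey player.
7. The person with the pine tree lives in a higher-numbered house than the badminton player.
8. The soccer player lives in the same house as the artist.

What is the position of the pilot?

From clue 5, the person with the cedar tree must be in house 1.
The person with the maple tree is narrowed to house 2 or 3; consider each.
Placing it in house 2 leads to a contradiction, so it's in house 3.
The person with the pine tree is in house 4 (clue 1).
From clue 6, the hockey player must be in house 3.
The only tree still possible for house 2 is elm.
Clue 4 places the plumber in house 4.
By clue 2, the pilot is in house 3.
By clue 3, the artist is in house 2.
By clue 8, the soccer player is in house 2.
So house 1 gets badminton for sport.
House 4 sport: only volleyball fits.
The only profession still possible for house 1 is nurse.
So: house 1 = cedar/badminton/nurse, house 2 = elm/soccer/artist, house 3 = maple/hockey/pilot, house 4 = pine/volleyball/plumber.

3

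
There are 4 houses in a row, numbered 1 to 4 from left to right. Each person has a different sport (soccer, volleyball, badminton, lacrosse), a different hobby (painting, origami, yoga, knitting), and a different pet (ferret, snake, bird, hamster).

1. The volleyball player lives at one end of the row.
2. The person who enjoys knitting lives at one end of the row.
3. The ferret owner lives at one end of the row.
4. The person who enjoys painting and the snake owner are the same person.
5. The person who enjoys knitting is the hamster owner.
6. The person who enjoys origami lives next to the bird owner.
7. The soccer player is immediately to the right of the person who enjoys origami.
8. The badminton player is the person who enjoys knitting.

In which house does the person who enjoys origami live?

The badminton player is narrowed to house 1 or 4; consider each.
Placing it in house 1 leads to a contradiction, so it's in house 4.
The person who enjoys knitting is in house 4 (clue 8).
From clue 5, the hamster owner must be in house 4.
So house 1 gets volleyball for sport.
The only pet still possible for house 1 is ferret.
The lacrosse player is narrowed to house 2 or 3; consider each.
Placing it in house 2 leads to a contradiction, so it's in house 3.
House 2's sport must be soccer (nothing else left).
Clue 7 places the person who enjoys origami in house 1.
The bird owner is in house 2 (clue 6).
The only pet still possible for house 3 is snake.
From clue 4, the person who enjoys painting must be in house 3.
The only hobby still possible for house 2 is yoga.
So: house 1 = volleyball/origami/ferret, house 2 = soccer/yoga/bird, house 3 = lacrosse/painting/snake, house 4 = badminton/knitting/hamster.

1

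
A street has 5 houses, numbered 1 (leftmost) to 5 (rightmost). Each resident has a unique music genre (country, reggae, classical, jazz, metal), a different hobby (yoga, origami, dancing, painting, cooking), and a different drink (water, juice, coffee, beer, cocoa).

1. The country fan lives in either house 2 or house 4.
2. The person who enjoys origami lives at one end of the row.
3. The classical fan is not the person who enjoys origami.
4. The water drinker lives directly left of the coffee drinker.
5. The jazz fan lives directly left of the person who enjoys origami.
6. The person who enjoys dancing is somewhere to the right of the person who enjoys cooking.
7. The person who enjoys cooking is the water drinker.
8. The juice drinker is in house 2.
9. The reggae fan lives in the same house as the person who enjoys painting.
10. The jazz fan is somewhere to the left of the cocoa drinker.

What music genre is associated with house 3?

classical

Clue 5: the jazz fan is in house 4.
Clue 5 places the person who enjoys origami in house 5.
By clue 8, the juice drinker is in house 2.
From clue 10, the cocoa drinker must be in house 5.
Clue 4: the water drinker is in house 3.
Clue 4 places the coffee drinker in house 4.
By clue 7, the person who enjoys cooking is in house 3.
That leaves country as the music genre for house 2.
So house 5 gets metal for music genre.
That leaves beer as the drink for house 1.
The person who enjoys dancing is in house 4 (clue 6).
From clue 9, the reggae fan must be in house 1.
Clue 9 places the person who enjoys painting in house 1.
House 3 music genre: only classical fits.
The only hobby still possible for house 2 is yoga.
So: house 1 = reggae/painting/beer, house 2 = country/yoga/juice, house 3 = classical/cooking/water, house 4 = jazz/dancing/coffee, house 5 = metal/origami/cocoa.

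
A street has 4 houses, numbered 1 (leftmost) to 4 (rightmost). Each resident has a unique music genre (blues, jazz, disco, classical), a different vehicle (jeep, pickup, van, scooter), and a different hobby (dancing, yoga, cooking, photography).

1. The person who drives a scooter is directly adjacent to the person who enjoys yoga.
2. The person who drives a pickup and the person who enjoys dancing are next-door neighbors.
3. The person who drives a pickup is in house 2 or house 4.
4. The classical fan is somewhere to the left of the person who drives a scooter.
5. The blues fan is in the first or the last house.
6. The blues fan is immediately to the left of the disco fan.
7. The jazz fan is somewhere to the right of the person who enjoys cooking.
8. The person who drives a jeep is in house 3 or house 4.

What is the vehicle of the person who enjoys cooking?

pickup

The blues fan is in house 1 (clue 6).
Clue 6: the disco fan is in house 2.
The only music genre still possible for house 3 is classical.
So house 4 gets jazz for music genre.
House 1's vehicle must be van (nothing else left).
The person who drives a scooter is in house 4 (clue 4).
That leaves pickup as the vehicle for house 2.
That leaves jeep as the vehicle for house 3.
The person who enjoys yoga is in house 3 (clue 1).
The only hobby still possible for house 4 is photography.
House 1 hobby: only dancing fits.
The only hobby still possible for house 2 is cooking.
So: house 1 = blues/van/dancing, house 2 = disco/pickup/cooking, house 3 = classical/jeep/yoga, house 4 = jazz/scooter/photography.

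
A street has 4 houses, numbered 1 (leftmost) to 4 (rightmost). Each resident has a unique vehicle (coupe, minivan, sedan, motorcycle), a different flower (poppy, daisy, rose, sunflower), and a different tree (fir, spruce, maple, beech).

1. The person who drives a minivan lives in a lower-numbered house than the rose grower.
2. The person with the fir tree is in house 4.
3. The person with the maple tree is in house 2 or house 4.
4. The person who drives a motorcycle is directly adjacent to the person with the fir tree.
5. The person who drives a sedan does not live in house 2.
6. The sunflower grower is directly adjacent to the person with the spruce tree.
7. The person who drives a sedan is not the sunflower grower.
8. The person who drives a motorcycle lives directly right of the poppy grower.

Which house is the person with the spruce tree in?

3

By clue 2, the person with the fir tree is in house 4.
From clue 4, the person who drives a motorcycle must be in house 3.
The poppy grower is in house 2 (clue 8).
House 2's tree must be maple (nothing else left).
Clue 6 places the sunflower grower in house 4.
From clue 6, the person with the spruce tree must be in house 3.
By clue 7, the person who drives a sedan is in house 1.
House 4's vehicle must be coupe (nothing else left).
So house 1 gets daisy for flower.
That leaves rose as the flower for house 3.
House 1 tree: only beech fits.
The only vehicle still possible for house 2 is minivan.
So: house 1 = sedan/daisy/beech, house 2 = minivan/poppy/maple, house 3 = motorcycle/rose/spruce, house 4 = coupe/sunflower/fir.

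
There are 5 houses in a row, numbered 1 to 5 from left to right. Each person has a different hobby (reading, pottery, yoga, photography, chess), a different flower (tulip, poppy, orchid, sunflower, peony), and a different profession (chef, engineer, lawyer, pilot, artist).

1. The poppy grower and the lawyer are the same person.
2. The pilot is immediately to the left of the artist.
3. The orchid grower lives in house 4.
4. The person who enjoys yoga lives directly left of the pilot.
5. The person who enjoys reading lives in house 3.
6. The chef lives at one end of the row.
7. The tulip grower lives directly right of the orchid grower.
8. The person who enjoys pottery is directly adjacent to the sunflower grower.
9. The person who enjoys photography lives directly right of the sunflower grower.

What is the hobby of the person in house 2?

By clue 3, the orchid grower is in house 4.
Clue 5: the person who enjoys reading is in house 3.
Clue 7: the tulip grower is in house 5.
The only hobby still possible for house 5 is chess.
That leaves yoga as the hobby for house 1.
The pilot is in house 2 (clue 4).
The artist is in house 3 (clue 2).
House 2's flower must be peony (nothing else left).
The only profession still possible for house 4 is engineer.
House 5's profession must be chef (nothing else left).
By clue 1, the poppy grower is in house 1.
So house 3 gets sunflower for flower.
House 1 profession: only lawyer fits.
Clue 9 places the person who enjoys photography in house 4.
House 2's hobby must be pottery (nothing else left).
So: house 1 = yoga/poppy/lawyer, house 2 = pottery/peony/pilot, house 3 = reading/sunflower/artist, house 4 = photography/orchid/engineer, house 5 = chess/tulip/chef.

pottery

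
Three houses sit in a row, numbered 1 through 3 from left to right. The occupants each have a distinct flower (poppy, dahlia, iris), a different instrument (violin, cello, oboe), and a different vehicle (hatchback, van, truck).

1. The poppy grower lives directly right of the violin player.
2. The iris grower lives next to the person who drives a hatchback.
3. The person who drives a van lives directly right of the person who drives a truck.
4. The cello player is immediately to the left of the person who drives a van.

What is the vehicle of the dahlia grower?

House 3 instrument: only oboe fits.
The poppy grower is narrowed to house 2 or 3; consider each.
Placing it in house 2 leads to a contradiction, so it's in house 3.
By clue 1, the violin player is in house 2.
The only instrument still possible for house 1 is cello.
Clue 4 places the person who drives a van in house 2.
So house 1 gets truck for vehicle.
The only vehicle still possible for house 3 is hatchback.
Clue 2 places the iris grower in house 2.
The only flower still possible for house 1 is dahlia.
So: house 1 = dahlia/cello/truck, house 2 = iris/violin/van, house 3 = poppy/oboe/hatchback.

truck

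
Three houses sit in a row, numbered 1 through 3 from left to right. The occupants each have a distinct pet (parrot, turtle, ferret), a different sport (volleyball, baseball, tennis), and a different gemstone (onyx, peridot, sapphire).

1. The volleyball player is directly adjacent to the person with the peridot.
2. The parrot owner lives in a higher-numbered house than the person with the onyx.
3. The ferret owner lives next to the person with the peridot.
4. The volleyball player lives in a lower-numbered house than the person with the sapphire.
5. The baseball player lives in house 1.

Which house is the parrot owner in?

From clue 5, the baseball player must be in house 1.
The only sport still possible for house 3 is tennis.
Clue 3: the ferret owner is in house 2.
By clue 4, the person with the sapphire is in house 3.
The only pet still possible for house 1 is turtle.
House 3's pet must be parrot (nothing else left).
So house 2 gets volleyball for sport.
House 2's gemstone must be onyx (nothing else left).
The only gemstone still possible for house 1 is peridot.
So: house 1 = turtle/baseball/peridot, house 2 = ferret/volleyball/onyx, house 3 = parrot/tennis/sapphire.

3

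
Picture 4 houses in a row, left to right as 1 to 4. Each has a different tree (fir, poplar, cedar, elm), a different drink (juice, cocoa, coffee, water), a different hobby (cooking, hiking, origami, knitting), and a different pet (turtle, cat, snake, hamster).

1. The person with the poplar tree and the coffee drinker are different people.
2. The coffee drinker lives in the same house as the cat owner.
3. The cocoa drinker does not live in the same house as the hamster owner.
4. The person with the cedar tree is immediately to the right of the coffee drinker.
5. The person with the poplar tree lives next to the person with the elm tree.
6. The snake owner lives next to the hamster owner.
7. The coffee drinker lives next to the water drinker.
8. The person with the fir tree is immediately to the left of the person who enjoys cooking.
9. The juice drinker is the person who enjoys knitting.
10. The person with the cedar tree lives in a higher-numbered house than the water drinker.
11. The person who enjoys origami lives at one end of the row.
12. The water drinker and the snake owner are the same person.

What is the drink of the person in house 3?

The person who enjoys origami is narrowed to house 1 or 4; consider each.
Placing it in house 1 leads to a contradiction, so it's in house 4.
So house 4 gets cocoa for drink.
So house 4 gets turtle for pet.
The person with the fir tree is narrowed to house 1 or 2; consider each.
Placing it in house 2 leads to a contradiction, so it's in house 1.
Clue 8 places the person who enjoys cooking in house 2.
The juice drinker is narrowed to house 1 or 3; consider each.
Placing it in house 3 leads to a contradiction, so it's in house 1.
Clue 9 places the person who enjoys knitting in house 1.
So house 3 gets hiking for hobby.
House 1 pet: only hamster fits.
Clue 6: the snake owner is in house 2.
The water drinker is in house 2 (clue 12).
That leaves coffee as the drink for house 3.
That leaves cat as the pet for house 3.
Clue 4: the person with the cedar tree is in house 4.
Clue 5: the person with the elm tree is in house 3.
House 2 tree: only poplar fits.
So: house 1 = fir/juice/knitting/hamster, house 2 = poplar/water/cooking/snake, house 3 = elm/coffee/hiking/cat, house 4 = cedar/cocoa/origami/turtle.

coffee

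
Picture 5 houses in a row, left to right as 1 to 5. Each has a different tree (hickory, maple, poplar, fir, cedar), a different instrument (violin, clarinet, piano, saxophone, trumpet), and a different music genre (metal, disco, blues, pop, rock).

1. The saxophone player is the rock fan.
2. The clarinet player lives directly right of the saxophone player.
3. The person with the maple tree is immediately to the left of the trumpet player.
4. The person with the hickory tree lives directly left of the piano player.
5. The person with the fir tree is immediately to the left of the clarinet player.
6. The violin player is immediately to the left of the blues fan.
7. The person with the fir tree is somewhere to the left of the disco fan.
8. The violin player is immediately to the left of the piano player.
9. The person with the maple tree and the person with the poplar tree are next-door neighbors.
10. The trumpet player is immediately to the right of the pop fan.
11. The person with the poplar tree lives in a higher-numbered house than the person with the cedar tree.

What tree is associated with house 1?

hickory

So house 5 gets poplar for tree.
The person with the maple tree is in house 4 (clue 9).
By clue 3, the trumpet player is in house 5.
From clue 10, the pop fan must be in house 4.
House 4 instrument: only clarinet fits.
The saxophone player is in house 3 (clue 2).
Clue 5: the person with the fir tree is in house 3.
From clue 7, the disco fan must be in house 5.
The only instrument still possible for house 1 is violin.
House 2 instrument: only piano fits.
Clue 1 places the rock fan in house 3.
By clue 4, the person with the hickory tree is in house 1.
By clue 6, the blues fan is in house 2.
House 2's tree must be cedar (nothing else left).
That leaves metal as the music genre for house 1.
So: house 1 = hickory/violin/metal, house 2 = cedar/piano/blues, house 3 = fir/saxophone/rock, house 4 = maple/clarinet/pop, house 5 = poplar/trumpet/disco.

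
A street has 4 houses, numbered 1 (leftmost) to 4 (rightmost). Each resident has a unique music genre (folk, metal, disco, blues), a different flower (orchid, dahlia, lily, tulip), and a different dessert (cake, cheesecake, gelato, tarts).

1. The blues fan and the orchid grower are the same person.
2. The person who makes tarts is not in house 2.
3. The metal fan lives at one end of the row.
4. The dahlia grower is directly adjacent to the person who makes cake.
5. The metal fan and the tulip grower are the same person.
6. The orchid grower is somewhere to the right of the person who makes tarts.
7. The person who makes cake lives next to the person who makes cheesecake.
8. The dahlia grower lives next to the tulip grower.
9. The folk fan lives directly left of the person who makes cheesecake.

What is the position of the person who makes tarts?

The metal fan is narrowed to house 1 or 4; consider each.
Placing it in house 4 leads to a contradiction, so it's in house 1.
Clue 5 places the tulip grower in house 1.
From clue 8, the dahlia grower must be in house 2.
From clue 9, the folk fan must be in house 3.
From clue 9, the person who makes cheesecake must be in house 4.
The only music genre still possible for house 2 is disco.
House 4 music genre: only blues fits.
That leaves gelato as the dessert for house 2.
Clue 1 places the orchid grower in house 4.
By clue 7, the person who makes cake is in house 3.
House 3 flower: only lily fits.
House 1's dessert must be tarts (nothing else left).
So: house 1 = metal/tulip/tarts, house 2 = disco/dahlia/gelato, house 3 = folk/lily/cake, house 4 = blues/orchid/cheesecake.

1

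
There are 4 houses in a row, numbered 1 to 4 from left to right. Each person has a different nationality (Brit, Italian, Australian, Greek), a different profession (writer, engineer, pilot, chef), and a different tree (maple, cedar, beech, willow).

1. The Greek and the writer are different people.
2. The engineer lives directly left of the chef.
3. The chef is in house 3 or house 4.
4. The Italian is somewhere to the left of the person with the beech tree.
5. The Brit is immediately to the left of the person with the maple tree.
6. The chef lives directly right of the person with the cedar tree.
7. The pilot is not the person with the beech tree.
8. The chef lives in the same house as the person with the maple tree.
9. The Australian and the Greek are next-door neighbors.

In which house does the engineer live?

House 1 tree: only willow fits.
The Brit is narrowed to house 2 or 3; consider each.
Placing it in house 3 leads to a contradiction, so it's in house 2.
Clue 5: the person with the maple tree is in house 3.
The chef is in house 3 (clue 8).
House 2's tree must be cedar (nothing else left).
House 4 tree: only beech fits.
The only nationality still possible for house 1 is Italian.
The only profession still possible for house 1 is pilot.
So house 2 gets engineer for profession.
The only profession still possible for house 4 is writer.
The Greek is in house 3 (clue 1).
Clue 9: the Australian is in house 4.
So: house 1 = Italian/pilot/willow, house 2 = Brit/engineer/cedar, house 3 = Greek/chef/maple, house 4 = Australian/writer/beech.

2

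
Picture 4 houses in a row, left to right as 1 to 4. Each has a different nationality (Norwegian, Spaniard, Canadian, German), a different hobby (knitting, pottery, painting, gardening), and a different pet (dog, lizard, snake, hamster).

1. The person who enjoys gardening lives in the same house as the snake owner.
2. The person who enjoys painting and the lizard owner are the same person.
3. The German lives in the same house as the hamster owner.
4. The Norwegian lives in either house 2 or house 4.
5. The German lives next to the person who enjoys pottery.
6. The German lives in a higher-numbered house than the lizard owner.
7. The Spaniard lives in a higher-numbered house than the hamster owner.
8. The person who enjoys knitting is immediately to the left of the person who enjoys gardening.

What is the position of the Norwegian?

2

So house 1 gets Canadian for nationality.
The German is narrowed to house 2 or 3; consider each.
Placing it in house 2 leads to a contradiction, so it's in house 3.
By clue 3, the hamster owner is in house 3.
Clue 7 places the Spaniard in house 4.
So house 2 gets Norwegian for nationality.
House 3 hobby: only knitting fits.
Clue 8: the person who enjoys gardening is in house 4.
House 1's hobby must be painting (nothing else left).
House 2's hobby must be pottery (nothing else left).
Clue 1 places the snake owner in house 4.
Clue 2: the lizard owner is in house 1.
That leaves dog as the pet for house 2.
So: house 1 = Canadian/painting/lizard, house 2 = Norwegian/pottery/dog, house 3 = German/knitting/hamster, house 4 = Spaniard/gardening/snake.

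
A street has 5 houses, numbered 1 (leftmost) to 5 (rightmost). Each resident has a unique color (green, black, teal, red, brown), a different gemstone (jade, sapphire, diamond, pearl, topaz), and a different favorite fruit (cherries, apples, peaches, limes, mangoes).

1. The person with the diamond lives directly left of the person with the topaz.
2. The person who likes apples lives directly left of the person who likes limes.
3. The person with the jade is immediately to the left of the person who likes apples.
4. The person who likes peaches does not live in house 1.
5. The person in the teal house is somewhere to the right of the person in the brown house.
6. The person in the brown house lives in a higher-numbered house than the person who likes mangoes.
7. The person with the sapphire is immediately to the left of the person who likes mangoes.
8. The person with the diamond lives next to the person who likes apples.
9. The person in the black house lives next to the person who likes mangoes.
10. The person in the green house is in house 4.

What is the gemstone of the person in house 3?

By clue 10, the person in the green house is in house 4.
House 1 favorite fruit: only cherries fits.
From clue 6, the person in the brown house must be in house 3.
Clue 6 places the person who likes mangoes in house 2.
Clue 7: the person with the sapphire is in house 1.
That leaves red as the color for house 2.
House 5 color: only teal fits.
House 1 color: only black fits.
The person with the jade is narrowed to house 2 or 3; consider each.
Placing it in house 3 leads to a contradiction, so it's in house 2.
By clue 3, the person who likes apples is in house 3.
So house 4 gets diamond for gemstone.
From clue 1, the person with the topaz must be in house 5.
Clue 2: the person who likes limes is in house 4.
House 3 gemstone: only pearl fits.
So house 5 gets peaches for favorite fruit.
So: house 1 = black/sapphire/cherries, house 2 = red/jade/mangoes, house 3 = brown/pearl/apples, house 4 = green/diamond/limes, house 5 = teal/topaz/peaches.

pearl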